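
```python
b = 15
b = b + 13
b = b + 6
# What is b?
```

Trace:
`b = 15` → b = 15
`b = b + 13` → b = 28
`b = b + 6` → b = 34
So b = 34

Answer: 34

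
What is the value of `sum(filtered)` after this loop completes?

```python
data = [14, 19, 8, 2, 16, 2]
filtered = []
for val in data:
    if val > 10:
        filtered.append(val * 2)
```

Sum of doubled values > 10
`filtered` takes the values: [] → [28] → [28, 38] → [28, 38, 32]
So `sum(filtered)` = 98

Answer: 98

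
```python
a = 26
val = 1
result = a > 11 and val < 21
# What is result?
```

Trace:
`a = 26` → a = 26
`val = 1` → val = 1
`result = a > 11 and val < 21` → result = True
So result = True

Answer: True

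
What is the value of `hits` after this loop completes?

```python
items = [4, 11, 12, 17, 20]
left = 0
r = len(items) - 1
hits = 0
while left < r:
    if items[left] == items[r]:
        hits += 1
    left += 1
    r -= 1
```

Count matching pairs from ends
`hits` takes the values: 0

Answer: 0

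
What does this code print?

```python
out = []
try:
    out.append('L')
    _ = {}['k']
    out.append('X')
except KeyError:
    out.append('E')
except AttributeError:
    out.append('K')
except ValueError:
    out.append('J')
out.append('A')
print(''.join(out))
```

Execution trace: 'L' (try body) → 'E' (except KeyError) → 'A' (after the try/except). Output: LEA

Answer: LEA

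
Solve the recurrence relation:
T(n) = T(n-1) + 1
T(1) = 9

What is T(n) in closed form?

Unrolling: T(n) = T(1) + 1·(n-1) = 9 + 1(n-1) = n + 8.

Answer: T(n) = n + 8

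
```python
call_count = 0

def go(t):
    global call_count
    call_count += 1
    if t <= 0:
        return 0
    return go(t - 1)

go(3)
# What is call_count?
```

Linear recursion stepping by 1: 4 calls from t=3 down to ≤0.

Answer: 4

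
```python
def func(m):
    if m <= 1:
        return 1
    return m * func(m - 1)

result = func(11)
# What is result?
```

func(11) = 11 * 10 * 9 * 8 * 7 * 6 * 5 * 4 * 3 * 2 * 1 = 39916800

Answer: 39916800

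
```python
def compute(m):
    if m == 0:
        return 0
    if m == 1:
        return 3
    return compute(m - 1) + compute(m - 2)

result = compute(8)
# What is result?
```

Build up from base cases: compute(0)=0, compute(1)=3, compute(2)=3, compute(3)=6, compute(4)=9, compute(5)=15, compute(6)=24, ..., compute(8)=63

Answer: 63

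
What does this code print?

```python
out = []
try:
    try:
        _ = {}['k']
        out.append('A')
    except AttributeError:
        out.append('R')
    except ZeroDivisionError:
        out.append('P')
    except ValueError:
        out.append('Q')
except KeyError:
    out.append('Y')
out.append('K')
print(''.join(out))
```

Execution trace: 'Y' (outer except KeyError) → 'K' (after the try/except). Output: YK

Answer: YK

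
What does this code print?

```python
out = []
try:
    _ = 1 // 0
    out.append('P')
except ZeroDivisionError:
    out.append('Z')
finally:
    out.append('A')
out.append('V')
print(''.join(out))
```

Execution trace: 'Z' (except ZeroDivisionError) → 'A' (finally) → 'V' (after the try/except). Output: ZAV

Answer: ZAV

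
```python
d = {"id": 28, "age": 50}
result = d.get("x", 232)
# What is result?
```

Trace:
`d = {"id": 28, "age": 50}` → d = {'id': 28, 'age': 50}
`result = d.get("x", 232)` → result = 232
So result = 232

Answer: 232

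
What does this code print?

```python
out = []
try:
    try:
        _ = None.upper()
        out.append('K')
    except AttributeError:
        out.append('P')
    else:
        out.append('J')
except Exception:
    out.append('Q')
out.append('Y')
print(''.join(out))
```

Execution trace: 'P' (inner except AttributeError) → 'Y' (after the try/except). Output: PY

Answer: PY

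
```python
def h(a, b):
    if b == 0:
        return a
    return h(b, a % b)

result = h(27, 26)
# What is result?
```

h(27, 26) -> h(26, 1) -> h(1, 0) -> 1

Answer: 1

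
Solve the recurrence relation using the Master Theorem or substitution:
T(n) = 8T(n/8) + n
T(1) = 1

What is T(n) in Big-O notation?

By Master Theorem: a=8, b=8, f(n)=n. Since log_8(8) = 1 and f(n) = Θ(n^1), Case 2 applies. T(n) = O(n log n).

Answer: O(n log n)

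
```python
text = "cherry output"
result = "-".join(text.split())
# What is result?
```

Trace:
`text = "cherry output"` → text = 'cherry output'
`result = "-".join(text.split())` → result = 'cherry-output'
So result = 'cherry-output'

Answer: 'cherry-output'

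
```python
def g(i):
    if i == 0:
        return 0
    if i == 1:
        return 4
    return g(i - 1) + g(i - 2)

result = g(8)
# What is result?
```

Build up from base cases: g(0)=0, g(1)=4, g(2)=4, g(3)=8, g(4)=12, g(5)=20, g(6)=32, ..., g(8)=84

Answer: 84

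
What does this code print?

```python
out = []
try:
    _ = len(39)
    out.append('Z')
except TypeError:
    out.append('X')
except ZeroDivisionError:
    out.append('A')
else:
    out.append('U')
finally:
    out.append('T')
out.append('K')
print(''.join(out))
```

Execution trace: 'X' (except TypeError) → 'T' (finally) → 'K' (after the try/except). Output: XTK

Answer: XTK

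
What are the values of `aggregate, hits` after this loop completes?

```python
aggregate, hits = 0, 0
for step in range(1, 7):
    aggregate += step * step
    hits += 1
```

Sum of squares and count
`aggregate, hits` takes the values: (0, 0) → (1, 0) → (1, 1) → (5, 1) → (5, 2) → (14, 2) → (14, 3) → (30, 3) → (30, 4) → (55, 4) → (55, 5) → (91, 5) → (91, 6)

Answer: 91, 6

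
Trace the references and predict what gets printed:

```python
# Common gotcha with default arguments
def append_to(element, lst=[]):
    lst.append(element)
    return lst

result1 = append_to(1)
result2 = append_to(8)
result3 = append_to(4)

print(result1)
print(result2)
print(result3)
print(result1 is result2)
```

Key concept: mutable default argument gotcha.
Step by step:
`result1 = append_to(1)` → result1 = [1]
`result2 = append_to(8)` → result1 = [1, 8] (same object as result2); result2 = [1, 8] (same object as result1)
`result3 = append_to(4)` → result1 = [1, 8, 4] (same object as result2, result3); result2 = [1, 8, 4] (same object as result1, result3); result3 = [1, 8, 4] (same object as result1, result2)
`print(result1)` → prints [1, 8, 4]
`print(result2)` → prints [1, 8, 4]
`print(result3)` → prints [1, 8, 4]
`print(result1 is result2)` → prints True

Answer:
[1, 8, 4]
[1, 8, 4]
[1, 8, 4]
True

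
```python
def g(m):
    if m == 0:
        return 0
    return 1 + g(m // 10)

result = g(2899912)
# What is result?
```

Count of digits of 2899912: 7

Answer: 7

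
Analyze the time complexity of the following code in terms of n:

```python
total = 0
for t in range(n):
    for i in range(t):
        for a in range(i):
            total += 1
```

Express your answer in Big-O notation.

Each loop level contributes: n × n × n. Multiplying the contributions gives O(n^3).

Answer: O(n^3)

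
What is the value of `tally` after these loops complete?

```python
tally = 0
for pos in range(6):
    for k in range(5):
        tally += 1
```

6 * 5 = 30
`tally` takes the values: 0 → 1 → 2 → 3 → 4 → 5 → 6 → 7 → 8 → 9 → 10 → 11 → 12 → 13 → 14 → 15 → 16 → 17 → 18 → 19 → 20 → 21 → 22 → 23 → 24 → 25 → 26 → 27 → 28 → 29 → 30

Answer: 30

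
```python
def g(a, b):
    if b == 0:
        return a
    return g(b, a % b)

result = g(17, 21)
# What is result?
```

g(17, 21) -> g(21, 17) -> g(17, 4) -> g(4, 1) -> g(1, 0) -> 1

Answer: 1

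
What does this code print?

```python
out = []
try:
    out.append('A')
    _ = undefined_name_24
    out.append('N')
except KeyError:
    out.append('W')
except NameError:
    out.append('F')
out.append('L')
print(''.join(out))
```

Execution trace: 'A' (try body) → 'F' (except NameError) → 'L' (after the try/except). Output: AFL

Answer: AFL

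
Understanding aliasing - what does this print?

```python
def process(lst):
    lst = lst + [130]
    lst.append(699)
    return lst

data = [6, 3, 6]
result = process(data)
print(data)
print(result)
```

Key concept: rebinding parameter vs mutation.
Step by step:
`data = [6, 3, 6]` → data = [6, 3, 6]
`result = process(data)` → result = [6, 3, 6, 130, 699]
`print(data)` → prints [6, 3, 6]
`print(result)` → prints [6, 3, 6, 130, 699]

Answer:
[6, 3, 6]
[6, 3, 6, 130, 699]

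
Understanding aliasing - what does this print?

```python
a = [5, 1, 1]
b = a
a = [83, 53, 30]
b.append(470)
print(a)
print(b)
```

Key concept: rebinding vs mutation: a is rebound to a new list, b still points at the original.
Step by step:
`a = [5, 1, 1]` → a = [5, 1, 1]
`b = a` → b = [5, 1, 1] (same object as a)
`a = [83, 53, 30]` → a = [83, 53, 30]
`b.append(470)` → b = [5, 1, 1, 470]
`print(a)` → prints [83, 53, 30]
`print(b)` → prints [5, 1, 1, 470]

Answer:
[83, 53, 30]
[5, 1, 1, 470]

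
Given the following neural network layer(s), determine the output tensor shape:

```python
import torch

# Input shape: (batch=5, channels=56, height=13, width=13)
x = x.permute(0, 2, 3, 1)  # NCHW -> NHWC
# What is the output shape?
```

Input: (5, 56, 13, 13) -> Output: (5, 13, 13, 56)

Answer: (5, 13, 13, 56)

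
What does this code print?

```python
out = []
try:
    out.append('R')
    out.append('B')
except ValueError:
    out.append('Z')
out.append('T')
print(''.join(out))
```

Execution trace: 'R' (try body) → 'B' (try body, no exception) → 'T' (after the try/except). Output: RBT

Answer: RBT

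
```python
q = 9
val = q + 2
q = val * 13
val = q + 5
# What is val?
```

Trace:
`q = 9` → q = 9
`val = q + 2` → val = 11
`q = val * 13` → q = 143
`val = q + 5` → val = 148
So val = 148

Answer: 148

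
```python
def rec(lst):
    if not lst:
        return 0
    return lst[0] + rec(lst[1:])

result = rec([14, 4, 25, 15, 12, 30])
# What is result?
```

14 + 4 + 25 + 15 + 12 + 30 + 0 = 100

Answer: 100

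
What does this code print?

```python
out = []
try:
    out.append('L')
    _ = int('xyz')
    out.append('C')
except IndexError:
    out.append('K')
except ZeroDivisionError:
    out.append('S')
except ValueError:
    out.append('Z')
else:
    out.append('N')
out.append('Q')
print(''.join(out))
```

Execution trace: 'L' (try body) → 'Z' (except ValueError) → 'Q' (after the try/except). Output: LZQ

Answer: LZQ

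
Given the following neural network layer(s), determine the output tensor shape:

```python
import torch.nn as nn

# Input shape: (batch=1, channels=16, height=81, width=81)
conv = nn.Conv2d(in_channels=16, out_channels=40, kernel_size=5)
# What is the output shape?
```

Input: (1, 16, 81, 81) -> Output: (1, 40, 77, 77)

Answer: (1, 40, 77, 77)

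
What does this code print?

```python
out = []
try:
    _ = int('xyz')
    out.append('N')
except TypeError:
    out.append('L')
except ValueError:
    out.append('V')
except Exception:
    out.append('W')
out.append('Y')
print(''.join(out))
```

Execution trace: 'V' (except ValueError) → 'Y' (after the try/except). Output: VY

Answer: VY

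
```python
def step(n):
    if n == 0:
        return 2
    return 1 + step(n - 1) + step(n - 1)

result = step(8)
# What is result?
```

step(n) = 1 + 2·step(n-1), step(0)=2. Closed form: (2+1)·2^8 - 1 = 767.

Answer: 767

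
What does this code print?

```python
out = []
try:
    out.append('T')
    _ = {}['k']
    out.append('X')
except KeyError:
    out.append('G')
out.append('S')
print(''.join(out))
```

Execution trace: 'T' (try body) → 'G' (except KeyError) → 'S' (after the try/except). Output: TGS

Answer: TGS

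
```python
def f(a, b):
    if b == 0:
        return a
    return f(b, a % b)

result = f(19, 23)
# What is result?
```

f(19, 23) -> f(23, 19) -> f(19, 4) -> f(4, 3) -> f(3, 1) -> f(1, 0) -> 1

Answer: 1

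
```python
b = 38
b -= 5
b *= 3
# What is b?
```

Trace:
`b = 38` → b = 38
`b -= 5` → b = 33
`b *= 3` → b = 99
So b = 99

Answer: 99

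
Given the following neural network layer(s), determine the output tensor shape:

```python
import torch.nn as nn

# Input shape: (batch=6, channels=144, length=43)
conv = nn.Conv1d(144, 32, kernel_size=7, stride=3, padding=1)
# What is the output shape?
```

Input: (6, 144, 43) -> Output: (6, 32, 13)

Answer: (6, 32, 13)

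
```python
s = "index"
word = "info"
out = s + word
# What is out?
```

Trace:
`s = "index"` → s = 'index'
`word = "info"` → word = 'info'
`out = s + word` → out = 'indexinfo'
So out = 'indexinfo'

Answer: 'indexinfo'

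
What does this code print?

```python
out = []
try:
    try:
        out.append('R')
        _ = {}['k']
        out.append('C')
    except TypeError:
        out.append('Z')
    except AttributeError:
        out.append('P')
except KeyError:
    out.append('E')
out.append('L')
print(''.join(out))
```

Execution trace: 'R' (try body) → 'E' (outer except KeyError) → 'L' (after the try/except). Output: REL

Answer: REL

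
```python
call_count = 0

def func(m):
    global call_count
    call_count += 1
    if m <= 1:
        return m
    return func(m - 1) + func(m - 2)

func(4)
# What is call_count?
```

Calls(m) = 1 + Calls(m-1) + Calls(m-2); Calls(0)=Calls(1)=1. For m=4 this gives 9.

Answer: 9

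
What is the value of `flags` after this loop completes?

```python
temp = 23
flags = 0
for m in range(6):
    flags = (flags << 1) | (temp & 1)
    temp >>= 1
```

Reverse lowest 6 bits of 23
`flags` takes the values: 0 → 1 → 3 → 7 → 14 → 29 → 58

Answer: 58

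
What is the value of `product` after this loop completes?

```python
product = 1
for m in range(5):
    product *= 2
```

2^5 = 32
`product` takes the values: 1 → 2 → 4 → 8 → 16 → 32

Answer: 32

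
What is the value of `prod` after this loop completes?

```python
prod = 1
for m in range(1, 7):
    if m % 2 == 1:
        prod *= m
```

Product of odd numbers 1 to 6
`prod` takes the values: 1 → 3 → 15

Answer: 15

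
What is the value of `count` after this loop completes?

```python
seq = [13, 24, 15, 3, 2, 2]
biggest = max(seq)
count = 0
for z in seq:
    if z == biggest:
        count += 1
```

Count of max value 24 in [13, 24, 15, 3, 2, 2]
`count` takes the values: 0 → 1

Answer: 1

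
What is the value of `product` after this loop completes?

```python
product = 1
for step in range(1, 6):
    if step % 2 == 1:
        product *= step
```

Product of odd numbers 1 to 5
`product` takes the values: 1 → 3 → 15

Answer: 15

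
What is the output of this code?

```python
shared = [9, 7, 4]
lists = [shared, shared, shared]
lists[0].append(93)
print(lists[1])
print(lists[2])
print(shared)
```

Key concept: list of same reference.
Step by step:
`shared = [9, 7, 4]` → shared = [9, 7, 4]
`lists = [shared, shared, shared]` → lists = [[9, 7, 4], [9, 7, 4], [9, 7, 4]]
`lists[0].append(93)` → shared = [9, 7, 4, 93]; lists = [[9, 7, 4, 93], [9, 7, 4, 93], [9, 7, 4, 93]]
`print(lists[1])` → prints [9, 7, 4, 93]
`print(lists[2])` → prints [9, 7, 4, 93]
`print(shared)` → prints [9, 7, 4, 93]

Answer:
[9, 7, 4, 93]
[9, 7, 4, 93]
[9, 7, 4, 93]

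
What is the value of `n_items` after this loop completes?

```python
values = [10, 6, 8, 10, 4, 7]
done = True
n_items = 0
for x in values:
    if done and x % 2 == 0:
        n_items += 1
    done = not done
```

Count even values at even positions
`n_items` takes the values: 0 → 1 → 2 → 3

Answer: 3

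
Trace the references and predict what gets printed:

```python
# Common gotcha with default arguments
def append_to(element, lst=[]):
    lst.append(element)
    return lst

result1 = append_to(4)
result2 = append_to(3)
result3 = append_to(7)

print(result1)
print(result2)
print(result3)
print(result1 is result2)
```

Key concept: mutable default argument gotcha.
Step by step:
`result1 = append_to(4)` → result1 = [4]
`result2 = append_to(3)` → result1 = [4, 3] (same object as result2); result2 = [4, 3] (same object as result1)
`result3 = append_to(7)` → result1 = [4, 3, 7] (same object as result2, result3); result2 = [4, 3, 7] (same object as result1, result3); result3 = [4, 3, 7] (same object as result1, result2)
`print(result1)` → prints [4, 3, 7]
`print(result2)` → prints [4, 3, 7]
`print(result3)` → prints [4, 3, 7]
`print(result1 is result2)` → prints True

Answer:
[4, 3, 7]
[4, 3, 7]
[4, 3, 7]
True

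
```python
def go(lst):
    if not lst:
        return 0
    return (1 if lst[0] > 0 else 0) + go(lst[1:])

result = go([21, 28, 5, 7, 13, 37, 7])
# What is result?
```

Count of positive elements in [21, 28, 5, 7, 13, 37, 7] = 7

Answer: 7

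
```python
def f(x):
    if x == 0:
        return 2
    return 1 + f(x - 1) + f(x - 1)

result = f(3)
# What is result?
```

f(x) = 1 + 2·f(x-1), f(0)=2. Closed form: (2+1)·2^3 - 1 = 23.

Answer: 23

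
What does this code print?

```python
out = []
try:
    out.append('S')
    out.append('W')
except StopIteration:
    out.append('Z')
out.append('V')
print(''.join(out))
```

Execution trace: 'S' (try body) → 'W' (try body, no exception) → 'V' (after the try/except). Output: SWV

Answer: SWV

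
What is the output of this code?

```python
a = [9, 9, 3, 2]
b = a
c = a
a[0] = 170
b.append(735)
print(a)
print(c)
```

Key concept: multiple aliases.
Step by step:
`a = [9, 9, 3, 2]` → a = [9, 9, 3, 2]
`b = a` → b = [9, 9, 3, 2] (same object as a)
`c = a` → c = [9, 9, 3, 2] (same object as a, b)
`a[0] = 170` → a = [170, 9, 3, 2] (same object as b, c); b = [170, 9, 3, 2] (same object as a, c); c = [170, 9, 3, 2] (same object as a, b)
`b.append(735)` → a = [170, 9, 3, 2, 735] (same object as b, c); b = [170, 9, 3, 2, 735] (same object as a, c); c = [170, 9, 3, 2, 735] (same object as a, b)
`print(a)` → prints [170, 9, 3, 2, 735]
`print(c)` → prints [170, 9, 3, 2, 735]

Answer:
[170, 9, 3, 2, 735]
[170, 9, 3, 2, 735]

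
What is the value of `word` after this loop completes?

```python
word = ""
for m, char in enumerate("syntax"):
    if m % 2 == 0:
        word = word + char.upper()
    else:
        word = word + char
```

Uppercase even positions in 'syntax'
`word` takes the values: "" → "S" → "Sy" → "SyN" → "SyNt" → "SyNtA" → "SyNtAx"

Answer: "SyNtAx"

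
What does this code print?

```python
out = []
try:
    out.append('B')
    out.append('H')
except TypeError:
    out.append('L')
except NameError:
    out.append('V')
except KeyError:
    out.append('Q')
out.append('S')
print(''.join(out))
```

Execution trace: 'B' (try body) → 'H' (try body, no exception) → 'S' (after the try/except). Output: BHS

Answer: BHS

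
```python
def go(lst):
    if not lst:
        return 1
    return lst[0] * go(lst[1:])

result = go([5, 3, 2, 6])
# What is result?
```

Product over [5, 3, 2, 6] = 5 * 3 * 2 * 6 = 180

Answer: 180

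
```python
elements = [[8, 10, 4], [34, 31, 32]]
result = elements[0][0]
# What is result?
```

Trace:
`elements = [[8, 10, 4], [34, 31, 32]]` → elements = [[8, 10, 4], [34, 31, 32]]
`result = elements[0][0]` → result = 8
So result = 8

Answer: 8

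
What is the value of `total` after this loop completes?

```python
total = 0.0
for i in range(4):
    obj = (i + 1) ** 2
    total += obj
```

Sum of squared losses 1² + 2² + ... + 4²
`total` takes the values: 0.0 → 1.0 → 5.0 → 14.0 → 30.0

Answer: 30.0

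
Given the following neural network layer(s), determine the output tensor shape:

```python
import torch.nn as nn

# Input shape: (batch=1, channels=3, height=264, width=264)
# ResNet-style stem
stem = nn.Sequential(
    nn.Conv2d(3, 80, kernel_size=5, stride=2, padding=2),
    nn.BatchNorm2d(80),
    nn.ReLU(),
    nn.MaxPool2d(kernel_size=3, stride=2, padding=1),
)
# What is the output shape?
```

Input: (1, 3, 264, 264) -> after Conv2d 5x5 stride=2: (1, 80, 132, 132) -> Output: (1, 80, 66, 66)

Answer: (1, 80, 66, 66)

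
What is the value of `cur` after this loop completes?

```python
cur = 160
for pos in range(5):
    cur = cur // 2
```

Halve 5 times: 160 // 2^5 = 5
`cur` takes the values: 160 → 80 → 40 → 20 → 10 → 5

Answer: 5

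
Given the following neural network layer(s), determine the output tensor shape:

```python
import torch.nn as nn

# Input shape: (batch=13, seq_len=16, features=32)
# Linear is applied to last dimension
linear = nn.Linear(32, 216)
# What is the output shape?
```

Input: (13, 16, 32) -> Output: (13, 16, 216)

Answer: (13, 16, 216)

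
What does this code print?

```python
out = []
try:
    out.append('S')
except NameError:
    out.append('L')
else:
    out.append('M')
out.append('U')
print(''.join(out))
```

Execution trace: 'S' (try body, no exception) → 'M' (else) → 'U' (after the try/except). Output: SMU

Answer: SMU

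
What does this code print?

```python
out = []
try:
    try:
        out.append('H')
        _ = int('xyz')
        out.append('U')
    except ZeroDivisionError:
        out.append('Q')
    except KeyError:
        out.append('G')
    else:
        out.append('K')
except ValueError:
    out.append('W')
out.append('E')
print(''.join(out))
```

Execution trace: 'H' (inner try body) → 'W' (outer except ValueError) → 'E' (after the try/except). Output: HWE

Answer: HWE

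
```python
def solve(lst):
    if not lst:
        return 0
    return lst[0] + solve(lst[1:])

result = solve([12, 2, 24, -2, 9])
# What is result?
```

12 + 2 + 24 + (-2) + 9 + 0 = 45

Answer: 45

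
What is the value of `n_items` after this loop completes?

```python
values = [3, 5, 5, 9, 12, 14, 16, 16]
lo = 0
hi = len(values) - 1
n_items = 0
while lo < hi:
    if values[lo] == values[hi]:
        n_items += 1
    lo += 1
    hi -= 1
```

Count matching pairs from ends
`n_items` takes the values: 0

Answer: 0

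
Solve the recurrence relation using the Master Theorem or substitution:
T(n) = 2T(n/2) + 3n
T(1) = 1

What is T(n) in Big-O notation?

By Master Theorem: a=2, b=2, f(n)=3n. Since log_2(2) = 1 and f(n) = Θ(n^1), Case 2 applies. T(n) = O(n log n).

Answer: O(n log n)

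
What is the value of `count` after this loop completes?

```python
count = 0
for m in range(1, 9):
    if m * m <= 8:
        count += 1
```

Count numbers where m² ≤ 8
`count` takes the values: 0 → 1 → 2

Answer: 2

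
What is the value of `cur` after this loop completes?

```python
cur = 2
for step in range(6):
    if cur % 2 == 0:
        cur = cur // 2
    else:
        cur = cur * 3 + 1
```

Collatz-style transformation from 2
`cur` takes the values: 2 → 1 → 4 → 2 → 1 → 4 → 2

Answer: 2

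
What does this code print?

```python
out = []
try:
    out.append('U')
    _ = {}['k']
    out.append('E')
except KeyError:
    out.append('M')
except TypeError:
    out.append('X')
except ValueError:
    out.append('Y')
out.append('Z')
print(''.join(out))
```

Execution trace: 'U' (try body) → 'M' (except KeyError) → 'Z' (after the try/except). Output: UMZ

Answer: UMZ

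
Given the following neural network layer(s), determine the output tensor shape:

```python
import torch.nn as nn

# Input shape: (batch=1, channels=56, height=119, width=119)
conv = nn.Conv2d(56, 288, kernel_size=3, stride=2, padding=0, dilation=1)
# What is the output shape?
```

Input: (1, 56, 119, 119) -> Output: (1, 288, 59, 59)

Answer: (1, 288, 59, 59)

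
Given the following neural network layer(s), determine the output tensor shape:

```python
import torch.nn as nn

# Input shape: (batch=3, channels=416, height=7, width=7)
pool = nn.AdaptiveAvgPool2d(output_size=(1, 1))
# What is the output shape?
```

Input: (3, 416, 7, 7) -> Output: (3, 416, 1, 1)

Answer: (3, 416, 1, 1)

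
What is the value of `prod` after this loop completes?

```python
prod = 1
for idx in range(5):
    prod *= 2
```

2^5 = 32
`prod` takes the values: 1 → 2 → 4 → 8 → 16 → 32

Answer: 32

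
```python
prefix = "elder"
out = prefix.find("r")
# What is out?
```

Trace:
`prefix = "elder"` → prefix = 'elder'
`out = prefix.find("r")` → out = 4
So out = 4

Answer: 4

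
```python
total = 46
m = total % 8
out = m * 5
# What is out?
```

Trace:
`total = 46` → total = 46
`m = total % 8` → m = 6
`out = m * 5` → out = 30
So out = 30

Answer: 30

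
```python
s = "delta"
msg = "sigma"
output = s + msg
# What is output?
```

Trace:
`s = "delta"` → s = 'delta'
`msg = "sigma"` → msg = 'sigma'
`output = s + msg` → output = 'deltasigma'
So output = 'deltasigma'

Answer: 'deltasigma'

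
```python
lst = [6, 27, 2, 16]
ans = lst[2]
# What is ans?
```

Trace:
`lst = [6, 27, 2, 16]` → lst = [6, 27, 2, 16]
`ans = lst[2]` → ans = 2
So ans = 2

Answer: 2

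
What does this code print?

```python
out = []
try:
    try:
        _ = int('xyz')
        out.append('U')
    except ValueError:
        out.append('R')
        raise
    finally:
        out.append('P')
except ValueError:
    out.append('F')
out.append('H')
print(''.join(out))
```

Execution trace: 'R' (inner except ValueError) → 'P' (inner finally) → 'F' (outer except ValueError) → 'H' (after the try/except). Output: RPFH

Answer: RPFH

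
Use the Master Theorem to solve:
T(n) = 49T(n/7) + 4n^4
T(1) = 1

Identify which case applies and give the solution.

a=49, b=7, f(n)=4n^4. log_7(49) = 2. Since c=4 > 2 and the regularity condition holds (49(n/7)^4 = (49/7^4)n^4 with 49/7^4 < 1), Case 3 applies: T(n) = Θ(f(n)) = O(n^4).

Answer: O(n^4) - Case 3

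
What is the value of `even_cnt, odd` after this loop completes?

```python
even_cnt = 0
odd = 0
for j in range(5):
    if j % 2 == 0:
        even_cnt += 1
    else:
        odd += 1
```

Count evens and odds in range(5)
`even_cnt, odd` takes the values: (0, 0) → (1, 0) → (1, 1) → (2, 1) → (2, 2) → (3, 2)

Answer: 3, 2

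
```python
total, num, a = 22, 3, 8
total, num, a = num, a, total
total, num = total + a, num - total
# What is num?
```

Trace:
`total, num, a = 22, 3, 8` → total = 22; num = 3; a = 8
`total, num, a = num, a, total` → total = 3; num = 8; a = 22
`total, num = total + a, num - total` → total = 25; num = 5
So num = 5

Answer: 5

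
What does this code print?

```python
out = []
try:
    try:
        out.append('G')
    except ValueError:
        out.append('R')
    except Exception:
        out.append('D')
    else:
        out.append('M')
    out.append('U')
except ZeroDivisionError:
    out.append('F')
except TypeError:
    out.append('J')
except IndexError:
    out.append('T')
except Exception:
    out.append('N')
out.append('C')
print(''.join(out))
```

Execution trace: 'G' (inner try body, no exception) → 'M' (inner else) → 'U' (try body, no exception) → 'C' (after the try/except). Output: GMUC

Answer: GMUC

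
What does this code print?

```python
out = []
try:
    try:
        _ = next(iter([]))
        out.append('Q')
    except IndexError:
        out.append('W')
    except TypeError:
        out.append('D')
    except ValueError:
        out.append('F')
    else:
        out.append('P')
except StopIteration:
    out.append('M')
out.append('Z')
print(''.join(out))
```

Execution trace: 'M' (outer except StopIteration) → 'Z' (after the try/except). Output: MZ

Answer: MZ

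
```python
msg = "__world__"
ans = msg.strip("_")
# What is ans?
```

Trace:
`msg = "__world__"` → msg = '__world__'
`ans = msg.strip("_")` → ans = 'world'
So ans = 'world'

Answer: 'world'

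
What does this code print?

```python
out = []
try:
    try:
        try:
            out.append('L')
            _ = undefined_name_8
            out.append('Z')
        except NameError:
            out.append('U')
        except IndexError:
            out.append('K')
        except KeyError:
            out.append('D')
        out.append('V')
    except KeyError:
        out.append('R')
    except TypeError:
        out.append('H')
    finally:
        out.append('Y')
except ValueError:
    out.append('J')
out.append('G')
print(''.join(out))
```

Execution trace: 'L' (inner try body) → 'U' (inner except NameError) → 'V' (try body, no exception) → 'Y' (finally) → 'G' (after the try/except). Output: LUVYG

Answer: LUVYG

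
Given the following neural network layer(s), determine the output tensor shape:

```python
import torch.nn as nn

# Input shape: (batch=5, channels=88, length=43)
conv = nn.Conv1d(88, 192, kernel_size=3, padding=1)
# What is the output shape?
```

Input: (5, 88, 43) -> Output: (5, 192, 43)

Answer: (5, 192, 43)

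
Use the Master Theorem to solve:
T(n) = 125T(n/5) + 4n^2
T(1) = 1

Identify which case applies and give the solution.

a=125, b=5, f(n)=4n^2. log_5(125) = 3. Since c=2 < 3, Case 1 applies: T(n) = Θ(n^log_b(a)) = O(n^3).

Answer: O(n^3) - Case 1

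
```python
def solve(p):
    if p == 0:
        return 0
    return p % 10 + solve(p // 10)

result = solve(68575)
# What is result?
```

Sum of digits of 68575: 5 + 7 + 5 + 8 + 6 = 31

Answer: 31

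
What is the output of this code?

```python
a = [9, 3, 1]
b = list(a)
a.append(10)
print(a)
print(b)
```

Key concept: list() constructor creates copy.
Step by step:
`a = [9, 3, 1]` → a = [9, 3, 1]
`b = list(a)` → b = [9, 3, 1]
`a.append(10)` → a = [9, 3, 1, 10]
`print(a)` → prints [9, 3, 1, 10]
`print(b)` → prints [9, 3, 1]

Answer:
[9, 3, 1, 10]
[9, 3, 1]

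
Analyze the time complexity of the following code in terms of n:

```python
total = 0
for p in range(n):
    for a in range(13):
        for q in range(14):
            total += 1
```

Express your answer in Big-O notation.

Each loop level contributes: n × 1 × 1. Multiplying the contributions gives O(n).

Answer: O(n)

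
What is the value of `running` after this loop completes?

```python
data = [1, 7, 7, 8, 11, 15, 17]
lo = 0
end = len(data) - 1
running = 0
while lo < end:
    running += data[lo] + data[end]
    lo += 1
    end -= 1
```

Sum of pairs from ends
`running` takes the values: 0 → 18 → 40 → 58

Answer: 58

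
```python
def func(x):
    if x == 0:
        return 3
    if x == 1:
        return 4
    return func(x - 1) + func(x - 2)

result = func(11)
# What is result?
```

Build up from base cases: func(0)=3, func(1)=4, func(2)=7, func(3)=11, func(4)=18, func(5)=29, func(6)=47, ..., func(11)=521

Answer: 521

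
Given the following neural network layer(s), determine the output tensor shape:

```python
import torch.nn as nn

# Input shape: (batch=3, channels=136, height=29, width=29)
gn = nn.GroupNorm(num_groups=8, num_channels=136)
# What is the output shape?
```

Input: (3, 136, 29, 29) -> Output: (3, 136, 29, 29)

Answer: (3, 136, 29, 29)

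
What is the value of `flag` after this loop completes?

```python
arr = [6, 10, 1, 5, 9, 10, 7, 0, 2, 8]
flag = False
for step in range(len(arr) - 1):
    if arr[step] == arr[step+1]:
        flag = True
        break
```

Check consecutive duplicates in [6, 10, 1, 5, 9, 10, 7, 0, 2, 8]
`flag` takes the values: False

Answer: False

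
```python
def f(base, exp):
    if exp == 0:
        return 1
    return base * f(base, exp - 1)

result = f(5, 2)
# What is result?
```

f(5, 2) = 5 * 5 = 25

Answer: 25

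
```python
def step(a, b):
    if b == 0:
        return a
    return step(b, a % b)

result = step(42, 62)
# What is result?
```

step(42, 62) -> step(62, 42) -> step(42, 20) -> step(20, 2) -> step(2, 0) -> 2

Answer: 2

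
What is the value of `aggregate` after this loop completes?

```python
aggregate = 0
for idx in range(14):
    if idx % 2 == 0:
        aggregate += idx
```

Sum of even numbers 0 to 13
`aggregate` takes the values: 0 → 2 → 6 → 12 → 20 → 30 → 42

Answer: 42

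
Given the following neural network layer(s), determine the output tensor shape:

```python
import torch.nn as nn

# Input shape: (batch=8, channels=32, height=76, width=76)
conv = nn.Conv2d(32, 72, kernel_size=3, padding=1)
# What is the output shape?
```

Input: (8, 32, 76, 76) -> Output: (8, 72, 76, 76)

Answer: (8, 72, 76, 76)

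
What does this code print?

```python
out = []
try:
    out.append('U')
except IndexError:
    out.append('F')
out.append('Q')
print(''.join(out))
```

Execution trace: 'U' (try body, no exception) → 'Q' (after the try/except). Output: UQ

Answer: UQ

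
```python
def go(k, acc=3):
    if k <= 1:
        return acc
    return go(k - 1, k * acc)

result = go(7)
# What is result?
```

Accumulator trace (n, acc): (7, 3) -> (6, 21) -> (5, 126) -> (4, 630) -> (3, 2520) -> (2, 7560) -> (1, 15120) -> return 15120

Answer: 15120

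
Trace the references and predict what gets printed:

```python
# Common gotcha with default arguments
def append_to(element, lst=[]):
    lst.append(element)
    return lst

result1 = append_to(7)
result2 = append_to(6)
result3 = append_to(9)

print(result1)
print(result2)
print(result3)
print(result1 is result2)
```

Key concept: mutable default argument gotcha.
Step by step:
`result1 = append_to(7)` → result1 = [7]
`result2 = append_to(6)` → result1 = [7, 6] (same object as result2); result2 = [7, 6] (same object as result1)
`result3 = append_to(9)` → result1 = [7, 6, 9] (same object as result2, result3); result2 = [7, 6, 9] (same object as result1, result3); result3 = [7, 6, 9] (same object as result1, result2)
`print(result1)` → prints [7, 6, 9]
`print(result2)` → prints [7, 6, 9]
`print(result3)` → prints [7, 6, 9]
`print(result1 is result2)` → prints True

Answer:
[7, 6, 9]
[7, 6, 9]
[7, 6, 9]
True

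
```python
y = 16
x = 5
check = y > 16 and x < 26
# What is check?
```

Trace:
`y = 16` → y = 16
`x = 5` → x = 5
`check = y > 16 and x < 26` → check = False
So check = False

Answer: False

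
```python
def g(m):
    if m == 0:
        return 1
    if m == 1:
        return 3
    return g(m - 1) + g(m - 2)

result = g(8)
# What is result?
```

Build up from base cases: g(0)=1, g(1)=3, g(2)=4, g(3)=7, g(4)=11, g(5)=18, g(6)=29, ..., g(8)=76

Answer: 76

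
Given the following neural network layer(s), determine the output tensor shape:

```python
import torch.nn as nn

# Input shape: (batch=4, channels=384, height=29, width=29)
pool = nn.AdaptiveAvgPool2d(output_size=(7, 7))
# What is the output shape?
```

Input: (4, 384, 29, 29) -> Output: (4, 384, 7, 7)

Answer: (4, 384, 7, 7)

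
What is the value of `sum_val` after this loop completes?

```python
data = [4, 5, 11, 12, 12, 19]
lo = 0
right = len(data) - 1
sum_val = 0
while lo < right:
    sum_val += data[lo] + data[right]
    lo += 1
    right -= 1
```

Sum of pairs from ends
`sum_val` takes the values: 0 → 23 → 40 → 63

Answer: 63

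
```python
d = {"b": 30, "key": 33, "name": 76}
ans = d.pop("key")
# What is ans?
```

Trace:
`d = {"b": 30, "key": 33, "name": 76}` → d = {'b': 30, 'key': 33, 'name': 76}
`ans = d.pop("key")` → d = {'b': 30, 'name': 76}; ans = 33
So ans = 33

Answer: 33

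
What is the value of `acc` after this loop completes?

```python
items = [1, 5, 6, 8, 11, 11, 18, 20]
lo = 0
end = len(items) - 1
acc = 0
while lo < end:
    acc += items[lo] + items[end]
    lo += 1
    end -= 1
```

Sum of pairs from ends
`acc` takes the values: 0 → 21 → 44 → 61 → 80

Answer: 80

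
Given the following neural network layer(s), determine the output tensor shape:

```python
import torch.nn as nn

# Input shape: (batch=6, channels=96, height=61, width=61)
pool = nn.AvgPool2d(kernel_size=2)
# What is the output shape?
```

Input: (6, 96, 61, 61) -> Output: (6, 96, 30, 30)

Answer: (6, 96, 30, 30)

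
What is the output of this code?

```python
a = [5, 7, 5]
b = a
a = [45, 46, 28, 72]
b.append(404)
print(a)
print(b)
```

Key concept: rebinding vs mutation: a is rebound to a new list, b still points at the original.
Step by step:
`a = [5, 7, 5]` → a = [5, 7, 5]
`b = a` → b = [5, 7, 5] (same object as a)
`a = [45, 46, 28, 72]` → a = [45, 46, 28, 72]
`b.append(404)` → b = [5, 7, 5, 404]
`print(a)` → prints [45, 46, 28, 72]
`print(b)` → prints [5, 7, 5, 404]

Answer:
[45, 46, 28, 72]
[5, 7, 5, 404]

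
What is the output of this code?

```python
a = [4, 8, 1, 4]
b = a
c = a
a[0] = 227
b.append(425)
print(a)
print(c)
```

Key concept: multiple aliases.
Step by step:
`a = [4, 8, 1, 4]` → a = [4, 8, 1, 4]
`b = a` → b = [4, 8, 1, 4] (same object as a)
`c = a` → c = [4, 8, 1, 4] (same object as a, b)
`a[0] = 227` → a = [227, 8, 1, 4] (same object as b, c); b = [227, 8, 1, 4] (same object as a, c); c = [227, 8, 1, 4] (same object as a, b)
`b.append(425)` → a = [227, 8, 1, 4, 425] (same object as b, c); b = [227, 8, 1, 4, 425] (same object as a, c); c = [227, 8, 1, 4, 425] (same object as a, b)
`print(a)` → prints [227, 8, 1, 4, 425]
`print(c)` → prints [227, 8, 1, 4, 425]

Answer:
[227, 8, 1, 4, 425]
[227, 8, 1, 4, 425]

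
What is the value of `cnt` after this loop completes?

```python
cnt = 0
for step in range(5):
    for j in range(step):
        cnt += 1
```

Triangle number: 0+1+2+...+4
`cnt` takes the values: 0 → 1 → 2 → 3 → 4 → 5 → 6 → 7 → 8 → 9 → 10

Answer: 10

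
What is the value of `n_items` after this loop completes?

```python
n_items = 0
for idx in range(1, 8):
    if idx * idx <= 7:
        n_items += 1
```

Count numbers where idx² ≤ 7
`n_items` takes the values: 0 → 1 → 2

Answer: 2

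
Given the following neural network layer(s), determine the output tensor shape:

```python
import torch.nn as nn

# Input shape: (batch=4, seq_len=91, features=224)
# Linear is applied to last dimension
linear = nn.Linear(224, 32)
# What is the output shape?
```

Input: (4, 91, 224) -> Output: (4, 91, 32)

Answer: (4, 91, 32)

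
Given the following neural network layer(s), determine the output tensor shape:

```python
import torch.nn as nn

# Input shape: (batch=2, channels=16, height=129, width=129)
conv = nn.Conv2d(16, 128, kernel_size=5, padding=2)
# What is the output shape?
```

Input: (2, 16, 129, 129) -> Output: (2, 128, 129, 129)

Answer: (2, 128, 129, 129)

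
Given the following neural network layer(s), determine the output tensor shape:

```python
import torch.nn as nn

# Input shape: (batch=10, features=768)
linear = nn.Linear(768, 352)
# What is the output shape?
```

Input: (10, 768) -> Output: (10, 352)

Answer: (10, 352)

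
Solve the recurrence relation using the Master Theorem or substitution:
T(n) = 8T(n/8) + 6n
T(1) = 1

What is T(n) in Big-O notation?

By Master Theorem: a=8, b=8, f(n)=6n. Since log_8(8) = 1 and f(n) = Θ(n^1), Case 2 applies. T(n) = O(n log n).

Answer: O(n log n)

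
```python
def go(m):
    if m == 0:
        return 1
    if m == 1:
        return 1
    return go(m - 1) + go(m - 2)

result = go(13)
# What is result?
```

Build up from base cases: go(0)=1, go(1)=1, go(2)=2, go(3)=3, go(4)=5, go(5)=8, go(6)=13, ..., go(13)=377

Answer: 377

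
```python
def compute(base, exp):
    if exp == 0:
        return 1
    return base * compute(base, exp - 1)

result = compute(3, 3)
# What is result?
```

compute(3, 3) = 3 * 3 * 3 = 27

Answer: 27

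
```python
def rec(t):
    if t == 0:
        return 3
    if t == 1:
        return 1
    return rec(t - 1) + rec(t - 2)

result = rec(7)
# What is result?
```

Build up from base cases: rec(0)=3, rec(1)=1, rec(2)=4, rec(3)=5, rec(4)=9, rec(5)=14, rec(6)=23, ..., rec(7)=37

Answer: 37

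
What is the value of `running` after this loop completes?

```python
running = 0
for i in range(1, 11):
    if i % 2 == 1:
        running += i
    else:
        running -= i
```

Add odd, subtract even
`running` takes the values: 0 → 1 → -1 → 2 → -2 → 3 → -3 → 4 → -4 → 5 → -5

Answer: -5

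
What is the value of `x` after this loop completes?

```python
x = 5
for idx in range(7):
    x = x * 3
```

Multiply by 3, 7 times: 5 * 3^7 = 10935
`x` takes the values: 5 → 15 → 45 → 135 → 405 → 1215 → 3645 → 10935

Answer: 10935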